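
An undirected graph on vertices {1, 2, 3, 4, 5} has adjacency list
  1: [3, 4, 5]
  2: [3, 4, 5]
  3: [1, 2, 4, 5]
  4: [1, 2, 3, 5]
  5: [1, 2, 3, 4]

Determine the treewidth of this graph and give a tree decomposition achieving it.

Every bag has size at most 4, so the width is 4 − 1 = 3 and tw(G) ≤ 3. Conversely, {1, 3, 4, 5} is a clique of size 4, and the vertices of any clique must share a bag in every tree decomposition; so some bag has ≥ 4 vertices and tw(G) ≥ 3. Therefore the treewidth is 3.

Treewidth 3.
One such decomposition:
Bags: B1 = {1, 3, 4, 5}  B2 = {2, 3, 4, 5}
Tree: B1–B2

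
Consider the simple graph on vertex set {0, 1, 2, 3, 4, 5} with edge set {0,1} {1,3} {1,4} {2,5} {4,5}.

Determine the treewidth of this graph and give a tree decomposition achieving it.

Treewidth 1.
One optimal decomposition is:
Bags: B1 = {1, 4}  B2 = {4, 5}  B3 = {1, 3}  B4 = {0, 1}  B5 = {2, 5}
Tree: B1–B2, B1–B3, B3–B4, B2–B5

Each bag holds 2 vertices, so the decomposition has width 1, which upper-bounds the treewidth. Since G has at least one edge (e.g. 4–1), it is not an edgeless graph, so tw(G) ≥ 1. Therefore the treewidth is 1.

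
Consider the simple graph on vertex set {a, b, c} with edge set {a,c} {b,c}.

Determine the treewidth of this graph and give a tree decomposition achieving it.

Treewidth 1.
One optimal decomposition is:
Bags: B1 = {a, c}  B2 = {b, c}
Tree: B1–B2

The largest bag has 2 vertices, giving width 1; this decomposition certifies tw(G) ≤ 1. Any graph with an edge has treewidth ≥ 1, and G has the edge a–c. Combining the bounds, tw(G) = 1.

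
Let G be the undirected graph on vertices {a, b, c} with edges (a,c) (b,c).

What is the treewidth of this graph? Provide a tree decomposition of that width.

Each bag holds 2 vertices, so the decomposition has width 1, which upper-bounds the treewidth. G has an edge, so its treewidth is at least 1. Hence tw(G) = 1 exactly.

Treewidth 1.
One such decomposition:
Bags: B1 = {b, c}  B2 = {a, c}
Tree: B1–B2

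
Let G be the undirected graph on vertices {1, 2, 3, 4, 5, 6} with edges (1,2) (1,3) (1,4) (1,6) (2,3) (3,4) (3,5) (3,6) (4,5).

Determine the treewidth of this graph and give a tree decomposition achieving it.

Treewidth 2.
One optimal decomposition is:
Bags: B1 = {1, 3, 4}  B2 = {1, 3, 6}  B3 = {1, 2, 3}  B4 = {3, 4, 5}
Tree: B1–B2, B1–B3, B1–B4

Each bag holds 3 vertices, so the decomposition has width 2, which upper-bounds the treewidth. Conversely, {1, 2, 3} is a clique of size 3, and the vertices of any clique must share a bag in every tree decomposition; so some bag has ≥ 3 vertices and tw(G) ≥ 2. The upper and lower bounds meet at 2, so that is the treewidth.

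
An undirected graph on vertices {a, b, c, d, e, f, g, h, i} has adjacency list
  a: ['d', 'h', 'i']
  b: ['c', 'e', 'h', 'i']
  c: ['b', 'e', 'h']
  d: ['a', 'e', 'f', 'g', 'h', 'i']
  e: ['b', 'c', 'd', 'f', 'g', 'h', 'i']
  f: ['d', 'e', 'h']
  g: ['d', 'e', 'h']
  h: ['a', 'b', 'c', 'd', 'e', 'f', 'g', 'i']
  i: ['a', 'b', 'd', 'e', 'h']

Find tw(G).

A width-3 tree decomposition is:
Bags: B1 = {d, e, h, i}  B2 = {b, e, h, i}  B3 = {d, e, g, h}  B4 = {d, e, f, h}  B5 = {b, c, e, h}  B6 = {a, d, h, i}
Tree: B1–B2, B1–B3, B1–B4, B2–B5, B1–B6
The largest bag has 4 vertices, giving width 3; this decomposition certifies tw(G) ≤ 3. For the lower bound, the 4 vertices {d, e, g, h} are pairwise adjacent, and any tree decomposition puts a clique entirely inside one bag — forcing width ≥ 3. Hence tw(G) = 3 exactly.

3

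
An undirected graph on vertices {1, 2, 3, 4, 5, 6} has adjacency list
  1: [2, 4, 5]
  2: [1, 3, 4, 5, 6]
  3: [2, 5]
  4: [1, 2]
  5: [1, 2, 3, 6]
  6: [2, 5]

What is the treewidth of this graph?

2

A width-2 tree decomposition is:
Bags: B1 = {1, 2, 4}  B2 = {1, 2, 5}  B3 = {2, 3, 5}  B4 = {2, 5, 6}
Tree: B1–B2, B2–B3, B3–B4
Every bag has size at most 3, so the width is 3 − 1 = 2 and tw(G) ≤ 2. For the lower bound, the 3 vertices {1, 2, 4} are pairwise adjacent, and any tree decomposition puts a clique entirely inside one bag — forcing width ≥ 2. Combining the bounds, tw(G) = 2.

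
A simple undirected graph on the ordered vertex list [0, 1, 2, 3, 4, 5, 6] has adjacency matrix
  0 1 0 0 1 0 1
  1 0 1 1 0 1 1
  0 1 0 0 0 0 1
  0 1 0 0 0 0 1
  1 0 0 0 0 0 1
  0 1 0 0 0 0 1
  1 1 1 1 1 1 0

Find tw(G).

2

A width-2 tree decomposition is:
Bags: B1 = {1, 5, 6}  B2 = {0, 1, 6}  B3 = {1, 2, 6}  B4 = {1, 3, 6}  B5 = {0, 4, 6}
Tree: B1–B2, B1–B3, B1–B4, B2–B5
Every bag has size at most 3, so the width is 3 − 1 = 2 and tw(G) ≤ 2. For the lower bound, the 3 vertices {0, 1, 6} are pairwise adjacent, and any tree decomposition puts a clique entirely inside one bag — forcing width ≥ 2. Therefore the treewidth is 2.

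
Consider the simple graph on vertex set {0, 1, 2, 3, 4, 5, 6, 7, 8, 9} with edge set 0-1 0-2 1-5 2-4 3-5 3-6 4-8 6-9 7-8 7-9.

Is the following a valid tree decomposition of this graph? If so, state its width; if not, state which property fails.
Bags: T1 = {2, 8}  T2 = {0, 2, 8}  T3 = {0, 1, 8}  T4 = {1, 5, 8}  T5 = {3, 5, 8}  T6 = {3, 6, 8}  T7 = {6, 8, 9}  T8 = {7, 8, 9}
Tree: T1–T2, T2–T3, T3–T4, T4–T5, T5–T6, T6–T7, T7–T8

A tree decomposition must satisfy three properties: every vertex lies in some bag; for every edge, both endpoints lie together in some bag; and for every vertex, the bags containing it form a connected subtree. Here vertex 4 appears in no bag, so the decomposition is invalid.

No — vertex 4 appears in no bag.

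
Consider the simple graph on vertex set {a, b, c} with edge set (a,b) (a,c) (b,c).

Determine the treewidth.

A width-2 tree decomposition is:
Bags: B1 = {a, b, c}
Tree: (single bag)
A single bag containing all 3 vertices is trivially a valid decomposition of width 2. On the other hand G contains the 3-clique {a, b, c}. A clique must lie in a single bag of any decomposition, so no decomposition can have width below 2. Therefore the treewidth is 2.

2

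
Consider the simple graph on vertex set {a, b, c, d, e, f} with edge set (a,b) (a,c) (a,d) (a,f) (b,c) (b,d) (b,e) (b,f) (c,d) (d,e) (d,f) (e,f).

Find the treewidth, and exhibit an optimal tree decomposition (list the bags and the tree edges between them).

Treewidth 3.
Bags: B1 = {b, d, e, f}  B2 = {a, b, d, f}  B3 = {a, b, c, d}
Tree: B1–B2, B2–B3

Every bag has size at most 4, so the width is 4 − 1 = 3 and tw(G) ≤ 3. On the other hand G contains the 4-clique {b, d, e, f}. A clique must lie in a single bag of any decomposition, so no decomposition can have width below 3. The upper and lower bounds meet at 3, so that is the treewidth.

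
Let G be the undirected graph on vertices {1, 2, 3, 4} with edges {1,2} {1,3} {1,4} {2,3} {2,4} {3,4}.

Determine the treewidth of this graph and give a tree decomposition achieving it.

A single bag containing all 4 vertices is trivially a valid decomposition of width 3. On the other hand G contains the 4-clique {1, 2, 3, 4}. A clique must lie in a single bag of any decomposition, so no decomposition can have width below 3. The upper and lower bounds meet at 3, so that is the treewidth.

Treewidth 3.
One optimal decomposition is:
Bags: B1 = {1, 2, 3, 4}
Tree: (single bag)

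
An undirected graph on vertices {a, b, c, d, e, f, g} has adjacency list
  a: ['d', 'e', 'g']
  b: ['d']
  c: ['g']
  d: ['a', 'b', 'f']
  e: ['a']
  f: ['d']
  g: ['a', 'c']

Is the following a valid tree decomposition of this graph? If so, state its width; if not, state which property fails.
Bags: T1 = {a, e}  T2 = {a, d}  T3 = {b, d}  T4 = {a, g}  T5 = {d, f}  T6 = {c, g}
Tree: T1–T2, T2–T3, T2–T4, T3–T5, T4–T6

Yes; width 1.

Checking the three conditions: (i) the bags cover all of {a, b, c, d, e, f, g}; (ii) for each edge, some bag contains both endpoints; (iii) the bags containing any fixed vertex form a subtree. All hold, so the decomposition is valid with width 2 − 1 = 1.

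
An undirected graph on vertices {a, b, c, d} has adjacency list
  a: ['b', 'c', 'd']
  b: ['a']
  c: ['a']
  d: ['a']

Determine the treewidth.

1

A width-1 tree decomposition is:
Bags: B1 = {a, c}  B2 = {a, d}  B3 = {a, b}
Tree: B1–B2, B1–B3
The largest bag has 2 vertices, giving width 1; this decomposition certifies tw(G) ≤ 1. G has an edge, so its treewidth is at least 1. Combining the bounds, tw(G) = 1.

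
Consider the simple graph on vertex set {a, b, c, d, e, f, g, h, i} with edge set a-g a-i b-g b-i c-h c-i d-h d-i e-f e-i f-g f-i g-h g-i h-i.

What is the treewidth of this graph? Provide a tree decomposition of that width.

Treewidth 2.
One optimal decomposition is:
Bags: B1 = {g, h, i}  B2 = {c, h, i}  B3 = {b, g, i}  B4 = {d, h, i}  B5 = {f, g, i}  B6 = {a, g, i}  B7 = {e, f, i}
Tree: B1–B2, B1–B3, B1–B4, B1–B5, B1–B6, B5–B7

The largest bag has 3 vertices, giving width 2; this decomposition certifies tw(G) ≤ 2. For the lower bound, the 3 vertices {d, h, i} are pairwise adjacent, and any tree decomposition puts a clique entirely inside one bag — forcing width ≥ 2. Combining the bounds, tw(G) = 2.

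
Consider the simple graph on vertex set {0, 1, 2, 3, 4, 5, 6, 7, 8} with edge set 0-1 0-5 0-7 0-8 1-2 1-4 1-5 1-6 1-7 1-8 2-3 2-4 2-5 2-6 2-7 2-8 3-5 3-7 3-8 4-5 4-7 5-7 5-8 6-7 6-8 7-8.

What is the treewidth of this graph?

A width-4 tree decomposition is:
Bags: B1 = {1, 2, 5, 7, 8}  B2 = {1, 2, 4, 5, 7}  B3 = {1, 2, 6, 7, 8}  B4 = {0, 1, 5, 7, 8}  B5 = {2, 3, 5, 7, 8}
Tree: B1–B2, B1–B3, B1–B4, B1–B5
The largest bag has 5 vertices, giving width 4; this decomposition certifies tw(G) ≤ 4. On the other hand G contains the 5-clique {0, 1, 5, 7, 8}. A clique must lie in a single bag of any decomposition, so no decomposition can have width below 4. Therefore the treewidth is 4.

4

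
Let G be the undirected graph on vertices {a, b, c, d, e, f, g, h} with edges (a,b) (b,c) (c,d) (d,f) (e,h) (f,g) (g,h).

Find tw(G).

A width-1 tree decomposition is:
Bags: B1 = {a, b}  B2 = {b, c}  B3 = {c, d}  B4 = {d, f}  B5 = {f, g}  B6 = {g, h}  B7 = {e, h}
Tree: B1–B2, B2–B3, B3–B4, B4–B5, B5–B6, B6–B7
The largest bag has 2 vertices, giving width 1; this decomposition certifies tw(G) ≤ 1. Since G has at least one edge (e.g. a–b), it is not an edgeless graph, so tw(G) ≥ 1. The upper and lower bounds meet at 1, so that is the treewidth.

1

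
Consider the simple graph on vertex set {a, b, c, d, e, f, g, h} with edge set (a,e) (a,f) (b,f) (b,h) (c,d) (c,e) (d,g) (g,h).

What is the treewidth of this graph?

A width-2 tree decomposition is:
Bags: B1 = {a, e, f}  B2 = {b, e, f}  B3 = {b, e, h}  B4 = {e, g, h}  B5 = {d, e, g}  B6 = {c, d, e}
Tree: B1–B2, B2–B3, B3–B4, B4–B5, B5–B6
Every bag has size at most 3, so the width is 3 − 1 = 2 and tw(G) ≤ 2. For the lower bound, G contains the cycle e–a–f–b–h–g–d–c–e, so G is not a forest; only forests have treewidth ≤ 1, hence tw(G) ≥ 2. Hence tw(G) = 2 exactly.

2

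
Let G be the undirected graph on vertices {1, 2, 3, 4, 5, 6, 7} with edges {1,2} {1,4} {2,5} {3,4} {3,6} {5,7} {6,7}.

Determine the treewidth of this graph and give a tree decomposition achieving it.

Treewidth 2.
Bags: B1 = {1, 2, 5}  B2 = {1, 5, 7}  B3 = {1, 6, 7}  B4 = {1, 3, 6}  B5 = {1, 3, 4}
Tree: B1–B2, B2–B3, B3–B4, B4–B5

Each bag holds 3 vertices, so the decomposition has width 2, which upper-bounds the treewidth. Since 1–2–5–7–6–3–4–1 is a cycle in G, G is not acyclic. Forests are exactly the graphs of treewidth ≤ 1, so tw(G) ≥ 2. The upper and lower bounds meet at 2, so that is the treewidth.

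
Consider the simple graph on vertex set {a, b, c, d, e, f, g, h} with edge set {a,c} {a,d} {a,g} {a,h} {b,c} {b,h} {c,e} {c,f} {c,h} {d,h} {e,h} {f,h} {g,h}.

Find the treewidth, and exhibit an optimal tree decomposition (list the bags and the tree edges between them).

Treewidth 2.
One such decomposition:
Bags: B1 = {a, c, h}  B2 = {b, c, h}  B3 = {a, d, h}  B4 = {c, f, h}  B5 = {c, e, h}  B6 = {a, g, h}
Tree: B1–B2, B1–B3, B1–B4, B1–B5, B1–B6

Every bag has size at most 3, so the width is 3 − 1 = 2 and tw(G) ≤ 2. Conversely, {a, d, h} is a clique of size 3, and the vertices of any clique must share a bag in every tree decomposition; so some bag has ≥ 3 vertices and tw(G) ≥ 2. Hence tw(G) = 2 exactly.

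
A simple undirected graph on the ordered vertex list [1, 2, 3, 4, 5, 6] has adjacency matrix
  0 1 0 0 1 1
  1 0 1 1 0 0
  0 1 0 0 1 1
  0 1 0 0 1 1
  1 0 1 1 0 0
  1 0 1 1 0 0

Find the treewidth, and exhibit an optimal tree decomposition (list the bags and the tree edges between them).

Treewidth 3.
One optimal decomposition is:
Bags: B1 = {1, 2, 3, 4}  B2 = {1, 3, 4, 5}  B3 = {1, 3, 4, 6}
Tree: B1–B2, B2–B3

Each bag holds 4 vertices, so the decomposition has width 3, which upper-bounds the treewidth. For the lower bound: the 4 vertex sets {2,4}, {3,5}, {1}, {6} are disjoint, each induces a connected subgraph, and every pair is joined by at least one edge of G. Contracting each set to a single vertex therefore yields K_{4} as a minor, and since treewidth is minor-monotone, tw(G) ≥ tw(K_{4}) = 3. Combining the bounds, tw(G) = 3.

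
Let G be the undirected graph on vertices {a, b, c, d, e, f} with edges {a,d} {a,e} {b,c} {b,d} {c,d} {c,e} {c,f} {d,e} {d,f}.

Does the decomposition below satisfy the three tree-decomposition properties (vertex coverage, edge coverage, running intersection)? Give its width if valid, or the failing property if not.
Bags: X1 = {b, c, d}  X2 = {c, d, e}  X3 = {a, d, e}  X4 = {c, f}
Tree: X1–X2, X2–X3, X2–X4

A tree decomposition must satisfy three properties: every vertex lies in some bag; for every edge, both endpoints lie together in some bag; and for every vertex, the bags containing it form a connected subtree. Here edge (d,f) lies in no bag, so the decomposition is invalid.

No — edge (d,f) lies in no bag.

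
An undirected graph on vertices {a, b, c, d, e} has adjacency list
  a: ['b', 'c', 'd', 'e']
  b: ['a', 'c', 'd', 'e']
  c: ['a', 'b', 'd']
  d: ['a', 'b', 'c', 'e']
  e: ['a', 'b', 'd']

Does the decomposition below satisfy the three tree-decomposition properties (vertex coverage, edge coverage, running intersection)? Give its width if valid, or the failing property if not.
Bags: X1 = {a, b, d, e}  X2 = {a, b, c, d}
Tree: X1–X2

Yes; width 3.

Every vertex of G appears in some bag (union = {a, b, c, d, e}); every edge is covered by a bag; and for each vertex v the set of bags containing v is connected in the bag tree. The decomposition is therefore valid. The largest bag has 4 vertices, so the width is 3.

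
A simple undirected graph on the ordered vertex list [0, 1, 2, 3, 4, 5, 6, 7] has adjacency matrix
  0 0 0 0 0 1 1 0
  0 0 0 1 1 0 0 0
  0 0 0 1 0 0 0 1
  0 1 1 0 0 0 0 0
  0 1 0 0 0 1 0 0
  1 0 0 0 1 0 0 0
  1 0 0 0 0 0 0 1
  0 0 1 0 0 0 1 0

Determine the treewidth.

A width-2 tree decomposition is:
Bags: B1 = {2, 3, 7}  B2 = {3, 6, 7}  B3 = {0, 3, 6}  B4 = {0, 3, 5}  B5 = {3, 4, 5}  B6 = {1, 3, 4}
Tree: B1–B2, B2–B3, B3–B4, B4–B5, B5–B6
The largest bag has 3 vertices, giving width 2; this decomposition certifies tw(G) ≤ 2. The edges 3–2–7–6–0–5–4–1–3 form a cycle, so G is not a tree and its treewidth is at least 2. The upper and lower bounds meet at 2, so that is the treewidth.

2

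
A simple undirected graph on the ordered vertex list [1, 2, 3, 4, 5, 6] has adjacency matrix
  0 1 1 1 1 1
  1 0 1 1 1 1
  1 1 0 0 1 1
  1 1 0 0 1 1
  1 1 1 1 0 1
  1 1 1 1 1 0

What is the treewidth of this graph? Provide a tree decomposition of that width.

The largest bag has 5 vertices, giving width 4; this decomposition certifies tw(G) ≤ 4. Conversely, {1, 2, 3, 5, 6} is a clique of size 5, and the vertices of any clique must share a bag in every tree decomposition; so some bag has ≥ 5 vertices and tw(G) ≥ 4. Combining the bounds, tw(G) = 4.

Treewidth 4.
One optimal decomposition is:
Bags: B1 = {1, 2, 4, 5, 6}  B2 = {1, 2, 3, 5, 6}
Tree: B1–B2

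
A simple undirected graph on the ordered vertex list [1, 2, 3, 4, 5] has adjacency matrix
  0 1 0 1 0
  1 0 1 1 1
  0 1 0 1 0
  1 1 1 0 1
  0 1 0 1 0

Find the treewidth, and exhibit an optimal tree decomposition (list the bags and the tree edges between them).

Treewidth 2.
One optimal decomposition is:
Bags: B1 = {1, 2, 4}  B2 = {2, 4, 5}  B3 = {2, 3, 4}
Tree: B1–B2, B2–B3

The largest bag has 3 vertices, giving width 2; this decomposition certifies tw(G) ≤ 2. For the lower bound, the 3 vertices {1, 2, 4} are pairwise adjacent, and any tree decomposition puts a clique entirely inside one bag — forcing width ≥ 2. Combining the bounds, tw(G) = 2.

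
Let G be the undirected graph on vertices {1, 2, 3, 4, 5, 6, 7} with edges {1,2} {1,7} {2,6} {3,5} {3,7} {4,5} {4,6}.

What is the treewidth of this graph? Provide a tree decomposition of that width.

Treewidth 2.
Bags: B1 = {1, 2, 7}  B2 = {2, 6, 7}  B3 = {4, 6, 7}  B4 = {4, 5, 7}  B5 = {3, 5, 7}
Tree: B1–B2, B2–B3, B3–B4, B4–B5

The largest bag has 3 vertices, giving width 2; this decomposition certifies tw(G) ≤ 2. For the lower bound, G contains the cycle 7–1–2–6–4–5–3–7, so G is not a forest; only forests have treewidth ≤ 1, hence tw(G) ≥ 2. Combining the bounds, tw(G) = 2.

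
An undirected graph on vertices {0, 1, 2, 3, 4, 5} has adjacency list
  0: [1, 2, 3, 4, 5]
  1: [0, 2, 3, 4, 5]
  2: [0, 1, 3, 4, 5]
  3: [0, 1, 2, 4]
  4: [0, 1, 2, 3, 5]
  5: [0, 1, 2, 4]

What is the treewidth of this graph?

4

A width-4 tree decomposition is:
Bags: B1 = {0, 1, 2, 4, 5}  B2 = {0, 1, 2, 3, 4}
Tree: B1–B2
Every bag has size at most 5, so the width is 5 − 1 = 4 and tw(G) ≤ 4. Conversely, {0, 1, 2, 3, 4} is a clique of size 5, and the vertices of any clique must share a bag in every tree decomposition; so some bag has ≥ 5 vertices and tw(G) ≥ 4. Combining the bounds, tw(G) = 4.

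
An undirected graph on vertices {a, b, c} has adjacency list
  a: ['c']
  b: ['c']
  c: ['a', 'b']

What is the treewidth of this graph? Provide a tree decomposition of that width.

Every bag has size at most 2, so the width is 2 − 1 = 1 and tw(G) ≤ 1. G has an edge, so its treewidth is at least 1. The upper and lower bounds meet at 1, so that is the treewidth.

Treewidth 1.
One such decomposition:
Bags: B1 = {a, c}  B2 = {b, c}
Tree: B1–B2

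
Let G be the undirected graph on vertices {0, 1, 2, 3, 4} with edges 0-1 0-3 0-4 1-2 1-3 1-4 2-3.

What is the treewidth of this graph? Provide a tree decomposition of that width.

Treewidth 2.
One optimal decomposition is:
Bags: B1 = {1, 2, 3}  B2 = {0, 1, 3}  B3 = {0, 1, 4}
Tree: B1–B2, B2–B3

Each bag holds 3 vertices, so the decomposition has width 2, which upper-bounds the treewidth. For the lower bound, the 3 vertices {0, 1, 3} are pairwise adjacent, and any tree decomposition puts a clique entirely inside one bag — forcing width ≥ 2. Combining the bounds, tw(G) = 2.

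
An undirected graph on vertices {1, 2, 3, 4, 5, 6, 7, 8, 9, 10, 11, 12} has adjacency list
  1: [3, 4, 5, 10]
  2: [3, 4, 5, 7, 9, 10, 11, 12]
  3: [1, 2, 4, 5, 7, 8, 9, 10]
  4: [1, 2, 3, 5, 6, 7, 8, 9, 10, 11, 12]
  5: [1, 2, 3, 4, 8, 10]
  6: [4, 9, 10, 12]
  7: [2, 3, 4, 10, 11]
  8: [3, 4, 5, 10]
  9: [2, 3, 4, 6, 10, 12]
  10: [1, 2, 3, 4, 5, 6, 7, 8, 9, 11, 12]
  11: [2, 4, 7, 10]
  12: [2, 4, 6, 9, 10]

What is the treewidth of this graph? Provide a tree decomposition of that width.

Treewidth 4.
Bags: B1 = {2, 3, 4, 5, 10}  B2 = {1, 3, 4, 5, 10}  B3 = {2, 3, 4, 9, 10}  B4 = {2, 3, 4, 7, 10}  B5 = {2, 4, 7, 10, 11}  B6 = {2, 4, 9, 10, 12}  B7 = {3, 4, 5, 8, 10}  B8 = {4, 6, 9, 10, 12}
Tree: B1–B2, B1–B3, B3–B4, B4–B5, B3–B6, B2–B7, B6–B8

Every bag has size at most 5, so the width is 5 − 1 = 4 and tw(G) ≤ 4. On the other hand G contains the 5-clique {3, 4, 5, 8, 10}. A clique must lie in a single bag of any decomposition, so no decomposition can have width below 4. Combining the bounds, tw(G) = 4.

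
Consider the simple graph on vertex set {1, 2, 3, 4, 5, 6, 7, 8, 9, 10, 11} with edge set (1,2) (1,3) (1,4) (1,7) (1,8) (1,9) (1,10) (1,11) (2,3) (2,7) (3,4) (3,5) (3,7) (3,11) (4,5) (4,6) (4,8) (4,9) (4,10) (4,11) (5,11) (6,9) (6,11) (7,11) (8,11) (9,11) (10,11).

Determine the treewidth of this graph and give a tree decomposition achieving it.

Each bag holds 4 vertices, so the decomposition has width 3, which upper-bounds the treewidth. On the other hand G contains the 4-clique {1, 2, 3, 7}. A clique must lie in a single bag of any decomposition, so no decomposition can have width below 3. Combining the bounds, tw(G) = 3.

Treewidth 3.
One such decomposition:
Bags: B1 = {1, 4, 8, 11}  B2 = {1, 4, 10, 11}  B3 = {1, 3, 4, 11}  B4 = {1, 4, 9, 11}  B5 = {3, 4, 5, 11}  B6 = {4, 6, 9, 11}  B7 = {1, 3, 7, 11}  B8 = {1, 2, 3, 7}
Tree: B1–B2, B1–B3, B3–B4, B3–B5, B4–B6, B3–B7, B7–B8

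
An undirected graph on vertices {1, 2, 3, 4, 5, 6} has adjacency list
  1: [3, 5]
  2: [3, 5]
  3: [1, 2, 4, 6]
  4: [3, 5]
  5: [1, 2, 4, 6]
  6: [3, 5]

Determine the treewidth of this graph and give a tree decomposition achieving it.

Each bag holds 3 vertices, so the decomposition has width 2, which upper-bounds the treewidth. For the lower bound, G contains the cycle 5–4–3–1–5, so G is not a forest; only forests have treewidth ≤ 1, hence tw(G) ≥ 2. Therefore the treewidth is 2.

Treewidth 2.
Bags: B1 = {3, 4, 5}  B2 = {1, 3, 5}  B3 = {2, 3, 5}  B4 = {3, 5, 6}
Tree: B1–B2, B2–B3, B3–B4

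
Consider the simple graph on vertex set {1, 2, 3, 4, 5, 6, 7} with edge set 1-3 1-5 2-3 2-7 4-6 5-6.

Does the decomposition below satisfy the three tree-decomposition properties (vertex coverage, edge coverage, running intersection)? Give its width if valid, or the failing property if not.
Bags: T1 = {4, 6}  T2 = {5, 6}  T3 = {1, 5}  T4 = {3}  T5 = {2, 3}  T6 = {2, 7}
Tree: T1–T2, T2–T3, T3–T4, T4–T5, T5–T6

A tree decomposition must satisfy three properties: every vertex lies in some bag; for every edge, both endpoints lie together in some bag; and for every vertex, the bags containing it form a connected subtree. Here edge (1,3) lies in no bag, so the decomposition is invalid.

No — edge (1,3) lies in no bag.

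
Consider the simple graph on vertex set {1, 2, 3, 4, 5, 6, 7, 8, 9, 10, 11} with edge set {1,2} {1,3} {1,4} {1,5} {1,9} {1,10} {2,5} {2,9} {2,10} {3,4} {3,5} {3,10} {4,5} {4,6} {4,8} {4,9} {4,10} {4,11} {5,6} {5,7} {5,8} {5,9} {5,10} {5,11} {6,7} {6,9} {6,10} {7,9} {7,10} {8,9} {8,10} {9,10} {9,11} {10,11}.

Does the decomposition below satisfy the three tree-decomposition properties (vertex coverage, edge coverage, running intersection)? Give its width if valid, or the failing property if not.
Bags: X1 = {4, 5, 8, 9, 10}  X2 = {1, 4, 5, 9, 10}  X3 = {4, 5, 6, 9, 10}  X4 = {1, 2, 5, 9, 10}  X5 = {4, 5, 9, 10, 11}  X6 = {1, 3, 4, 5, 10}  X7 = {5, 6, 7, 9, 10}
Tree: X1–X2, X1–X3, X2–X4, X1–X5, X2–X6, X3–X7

Yes; width 4.

Checking the three conditions: (i) the bags cover all of {1, 2, 3, 4, 5, 6, 7, 8, 9, 10, 11}; (ii) for each edge, some bag contains both endpoints; (iii) the bags containing any fixed vertex form a subtree. All hold, so the decomposition is valid with width 5 − 1 = 4.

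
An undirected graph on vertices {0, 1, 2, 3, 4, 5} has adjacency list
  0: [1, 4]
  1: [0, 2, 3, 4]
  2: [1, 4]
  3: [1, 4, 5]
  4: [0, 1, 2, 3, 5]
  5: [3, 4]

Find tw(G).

2

A width-2 tree decomposition is:
Bags: B1 = {1, 3, 4}  B2 = {0, 1, 4}  B3 = {1, 2, 4}  B4 = {3, 4, 5}
Tree: B1–B2, B2–B3, B1–B4
The largest bag has 3 vertices, giving width 2; this decomposition certifies tw(G) ≤ 2. For the lower bound, the 3 vertices {0, 1, 4} are pairwise adjacent, and any tree decomposition puts a clique entirely inside one bag — forcing width ≥ 2. Hence tw(G) = 2 exactly.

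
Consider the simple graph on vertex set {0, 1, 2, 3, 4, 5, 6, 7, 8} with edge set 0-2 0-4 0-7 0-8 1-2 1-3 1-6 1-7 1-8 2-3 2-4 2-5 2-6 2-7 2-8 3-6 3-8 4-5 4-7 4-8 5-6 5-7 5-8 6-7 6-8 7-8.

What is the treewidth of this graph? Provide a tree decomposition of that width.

Treewidth 4.
One optimal decomposition is:
Bags: B1 = {1, 2, 6, 7, 8}  B2 = {2, 5, 6, 7, 8}  B3 = {2, 4, 5, 7, 8}  B4 = {0, 2, 4, 7, 8}  B5 = {1, 2, 3, 6, 8}
Tree: B1–B2, B2–B3, B3–B4, B1–B5

Each bag holds 5 vertices, so the decomposition has width 4, which upper-bounds the treewidth. On the other hand G contains the 5-clique {1, 2, 3, 6, 8}. A clique must lie in a single bag of any decomposition, so no decomposition can have width below 4. Combining the bounds, tw(G) = 4.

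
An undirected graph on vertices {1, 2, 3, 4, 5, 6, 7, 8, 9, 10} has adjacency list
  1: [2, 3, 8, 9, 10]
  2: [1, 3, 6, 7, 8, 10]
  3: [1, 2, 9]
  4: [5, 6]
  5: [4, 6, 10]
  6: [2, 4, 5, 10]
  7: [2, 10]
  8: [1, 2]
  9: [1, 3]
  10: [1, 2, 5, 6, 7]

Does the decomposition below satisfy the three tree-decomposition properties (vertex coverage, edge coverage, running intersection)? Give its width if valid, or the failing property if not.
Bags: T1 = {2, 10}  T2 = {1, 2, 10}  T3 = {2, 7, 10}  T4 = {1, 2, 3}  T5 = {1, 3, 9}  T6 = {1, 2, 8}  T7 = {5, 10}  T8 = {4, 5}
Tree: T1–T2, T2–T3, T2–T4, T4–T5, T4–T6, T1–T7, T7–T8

A tree decomposition must satisfy three properties: every vertex lies in some bag; for every edge, both endpoints lie together in some bag; and for every vertex, the bags containing it form a connected subtree. Here vertex 6 appears in no bag, so the decomposition is invalid.

No — vertex 6 appears in no bag.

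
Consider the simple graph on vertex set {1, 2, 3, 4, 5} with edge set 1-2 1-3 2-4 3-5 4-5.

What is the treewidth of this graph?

2

A width-2 tree decomposition is:
Bags: B1 = {1, 2, 4}  B2 = {1, 4, 5}  B3 = {1, 3, 5}
Tree: B1–B2, B2–B3
Every bag has size at most 3, so the width is 3 − 1 = 2 and tw(G) ≤ 2. For the lower bound, G contains the cycle 1–2–4–5–3–1, so G is not a forest; only forests have treewidth ≤ 1, hence tw(G) ≥ 2. The upper and lower bounds meet at 2, so that is the treewidth.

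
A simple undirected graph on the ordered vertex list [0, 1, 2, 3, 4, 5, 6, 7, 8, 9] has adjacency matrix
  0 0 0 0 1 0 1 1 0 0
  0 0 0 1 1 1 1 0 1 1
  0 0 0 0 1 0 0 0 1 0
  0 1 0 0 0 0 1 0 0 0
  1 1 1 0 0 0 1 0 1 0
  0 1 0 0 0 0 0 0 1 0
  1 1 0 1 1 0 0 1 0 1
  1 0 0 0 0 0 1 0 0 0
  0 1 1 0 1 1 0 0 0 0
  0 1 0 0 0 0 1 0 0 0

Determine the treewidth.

2

A width-2 tree decomposition is:
Bags: B1 = {1, 4, 6}  B2 = {1, 4, 8}  B3 = {1, 6, 9}  B4 = {1, 3, 6}  B5 = {0, 4, 6}  B6 = {1, 5, 8}  B7 = {2, 4, 8}  B8 = {0, 6, 7}
Tree: B1–B2, B1–B3, B1–B4, B1–B5, B2–B6, B2–B7, B5–B8
The largest bag has 3 vertices, giving width 2; this decomposition certifies tw(G) ≤ 2. Conversely, {0, 4, 6} is a clique of size 3, and the vertices of any clique must share a bag in every tree decomposition; so some bag has ≥ 3 vertices and tw(G) ≥ 2. Hence tw(G) = 2 exactly.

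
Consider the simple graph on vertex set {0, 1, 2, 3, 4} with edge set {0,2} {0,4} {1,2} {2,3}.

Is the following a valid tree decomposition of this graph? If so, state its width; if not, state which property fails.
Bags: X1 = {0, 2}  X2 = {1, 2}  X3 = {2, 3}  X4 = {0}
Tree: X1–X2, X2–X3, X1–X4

No — vertex 4 appears in no bag.

A tree decomposition must satisfy three properties: every vertex lies in some bag; for every edge, both endpoints lie together in some bag; and for every vertex, the bags containing it form a connected subtree. Here vertex 4 appears in no bag, so the decomposition is invalid.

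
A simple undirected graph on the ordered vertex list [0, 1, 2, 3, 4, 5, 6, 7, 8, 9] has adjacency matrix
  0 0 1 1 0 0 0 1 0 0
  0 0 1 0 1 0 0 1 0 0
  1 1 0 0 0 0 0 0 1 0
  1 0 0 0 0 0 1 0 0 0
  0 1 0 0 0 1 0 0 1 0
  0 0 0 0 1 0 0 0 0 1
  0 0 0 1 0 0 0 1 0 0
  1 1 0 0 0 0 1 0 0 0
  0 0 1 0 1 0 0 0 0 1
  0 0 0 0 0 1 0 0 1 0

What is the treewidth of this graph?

A width-2 tree decomposition is:
Bags: B1 = {3, 6, 7}  B2 = {0, 3, 7}  B3 = {0, 1, 7}  B4 = {0, 1, 2}  B5 = {1, 2, 4}  B6 = {2, 4, 8}  B7 = {4, 5, 8}  B8 = {5, 8, 9}
Tree: B1–B2, B2–B3, B3–B4, B4–B5, B5–B6, B6–B7, B7–B8
The largest bag has 3 vertices, giving width 2; this decomposition certifies tw(G) ≤ 2. The edges 6–3–0–7–6 form a cycle, so G is not a tree and its treewidth is at least 2. Hence tw(G) = 2 exactly.

2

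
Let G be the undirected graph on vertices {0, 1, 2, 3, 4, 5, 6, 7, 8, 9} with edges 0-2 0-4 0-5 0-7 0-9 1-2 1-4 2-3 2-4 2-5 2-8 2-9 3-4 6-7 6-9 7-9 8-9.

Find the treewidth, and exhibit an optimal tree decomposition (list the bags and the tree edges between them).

The largest bag has 3 vertices, giving width 2; this decomposition certifies tw(G) ≤ 2. Conversely, {0, 2, 9} is a clique of size 3, and the vertices of any clique must share a bag in every tree decomposition; so some bag has ≥ 3 vertices and tw(G) ≥ 2. Therefore the treewidth is 2.

Treewidth 2.
Bags: B1 = {0, 2, 9}  B2 = {0, 7, 9}  B3 = {0, 2, 5}  B4 = {2, 8, 9}  B5 = {0, 2, 4}  B6 = {2, 3, 4}  B7 = {1, 2, 4}  B8 = {6, 7, 9}
Tree: B1–B2, B1–B3, B1–B4, B1–B5, B5–B6, B5–B7, B2–B8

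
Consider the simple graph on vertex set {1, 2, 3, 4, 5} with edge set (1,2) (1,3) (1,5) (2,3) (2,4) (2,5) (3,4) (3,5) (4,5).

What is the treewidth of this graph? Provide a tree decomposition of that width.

Each bag holds 4 vertices, so the decomposition has width 3, which upper-bounds the treewidth. For the lower bound, the 4 vertices {1, 2, 3, 5} are pairwise adjacent, and any tree decomposition puts a clique entirely inside one bag — forcing width ≥ 3. Therefore the treewidth is 3.

Treewidth 3.
One such decomposition:
Bags: B1 = {2, 3, 4, 5}  B2 = {1, 2, 3, 5}
Tree: B1–B2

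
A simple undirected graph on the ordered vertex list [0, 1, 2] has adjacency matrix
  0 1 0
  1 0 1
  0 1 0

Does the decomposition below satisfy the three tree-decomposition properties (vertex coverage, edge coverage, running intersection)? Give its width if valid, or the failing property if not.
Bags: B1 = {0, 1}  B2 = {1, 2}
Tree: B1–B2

Yes; width 1.

Every vertex of G appears in some bag (union = {0, 1, 2}); every edge is covered by a bag; and for each vertex v the set of bags containing v is connected in the bag tree. The decomposition is therefore valid. The largest bag has 2 vertices, so the width is 1.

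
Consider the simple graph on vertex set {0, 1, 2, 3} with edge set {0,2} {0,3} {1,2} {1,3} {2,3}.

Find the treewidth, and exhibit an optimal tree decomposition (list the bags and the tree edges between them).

Treewidth 2.
One optimal decomposition is:
Bags: B1 = {1, 2, 3}  B2 = {0, 2, 3}
Tree: B1–B2

The largest bag has 3 vertices, giving width 2; this decomposition certifies tw(G) ≤ 2. On the other hand G contains the 3-clique {0, 2, 3}. A clique must lie in a single bag of any decomposition, so no decomposition can have width below 2. The upper and lower bounds meet at 2, so that is the treewidth.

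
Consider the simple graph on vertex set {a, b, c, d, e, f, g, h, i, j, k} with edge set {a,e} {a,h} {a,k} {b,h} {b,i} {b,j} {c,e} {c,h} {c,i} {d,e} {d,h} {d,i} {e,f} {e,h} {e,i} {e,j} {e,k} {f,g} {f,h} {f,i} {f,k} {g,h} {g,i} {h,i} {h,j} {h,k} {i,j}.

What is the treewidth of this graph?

3

A width-3 tree decomposition is:
Bags: B1 = {e, f, h, k}  B2 = {e, f, h, i}  B3 = {d, e, h, i}  B4 = {e, h, i, j}  B5 = {a, e, h, k}  B6 = {b, h, i, j}  B7 = {f, g, h, i}  B8 = {c, e, h, i}
Tree: B1–B2, B2–B3, B2–B4, B1–B5, B4–B6, B2–B7, B2–B8
Each bag holds 4 vertices, so the decomposition has width 3, which upper-bounds the treewidth. For the lower bound, the 4 vertices {a, e, h, k} are pairwise adjacent, and any tree decomposition puts a clique entirely inside one bag — forcing width ≥ 3. Combining the bounds, tw(G) = 3.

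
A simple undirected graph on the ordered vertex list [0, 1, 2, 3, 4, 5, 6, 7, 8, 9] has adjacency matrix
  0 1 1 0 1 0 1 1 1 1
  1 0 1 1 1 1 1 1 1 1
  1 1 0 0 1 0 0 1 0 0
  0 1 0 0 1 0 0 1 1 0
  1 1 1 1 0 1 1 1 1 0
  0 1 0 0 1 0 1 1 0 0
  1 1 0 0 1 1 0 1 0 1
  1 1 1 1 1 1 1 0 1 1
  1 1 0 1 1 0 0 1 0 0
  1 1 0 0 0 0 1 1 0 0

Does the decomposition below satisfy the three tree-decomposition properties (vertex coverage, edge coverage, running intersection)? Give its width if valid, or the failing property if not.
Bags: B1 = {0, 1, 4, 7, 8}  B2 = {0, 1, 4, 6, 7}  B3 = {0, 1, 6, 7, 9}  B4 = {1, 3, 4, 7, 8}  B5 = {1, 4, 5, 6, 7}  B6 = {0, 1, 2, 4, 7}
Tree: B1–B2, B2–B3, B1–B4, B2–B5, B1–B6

Yes; width 4.

Vertex coverage: the bags together contain {0, 1, 2, 3, 4, 5, 6, 7, 8, 9}, the full vertex set. Edge coverage: each edge of G has both endpoints in at least one bag. Running intersection: for every vertex, the bags containing it form a connected subtree. All three properties hold, so this is a valid tree decomposition of width max|bag| − 1 = 4, and hence tw(G) ≤ 4.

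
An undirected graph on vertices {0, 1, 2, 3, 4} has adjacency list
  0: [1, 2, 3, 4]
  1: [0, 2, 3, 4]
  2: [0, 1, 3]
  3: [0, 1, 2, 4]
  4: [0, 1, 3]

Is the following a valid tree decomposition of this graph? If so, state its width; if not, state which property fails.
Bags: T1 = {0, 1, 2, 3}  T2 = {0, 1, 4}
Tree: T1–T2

A tree decomposition must satisfy three properties: every vertex lies in some bag; for every edge, both endpoints lie together in some bag; and for every vertex, the bags containing it form a connected subtree. Here edge (3,4) lies in no bag, so the decomposition is invalid.

No — edge (3,4) lies in no bag.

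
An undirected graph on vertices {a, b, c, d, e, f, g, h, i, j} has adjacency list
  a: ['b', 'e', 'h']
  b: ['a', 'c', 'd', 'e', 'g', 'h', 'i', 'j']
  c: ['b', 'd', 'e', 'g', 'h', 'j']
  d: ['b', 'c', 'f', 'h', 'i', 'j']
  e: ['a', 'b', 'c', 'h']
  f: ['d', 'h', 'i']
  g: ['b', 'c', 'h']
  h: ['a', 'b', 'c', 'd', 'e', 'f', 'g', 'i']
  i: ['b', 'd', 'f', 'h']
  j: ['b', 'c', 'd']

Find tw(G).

A width-3 tree decomposition is:
Bags: B1 = {b, c, d, h}  B2 = {b, c, e, h}  B3 = {a, b, e, h}  B4 = {b, d, h, i}  B5 = {b, c, d, j}  B6 = {b, c, g, h}  B7 = {d, f, h, i}
Tree: B1–B2, B2–B3, B1–B4, B1–B5, B1–B6, B4–B7
Each bag holds 4 vertices, so the decomposition has width 3, which upper-bounds the treewidth. On the other hand G contains the 4-clique {b, c, d, j}. A clique must lie in a single bag of any decomposition, so no decomposition can have width below 3. The upper and lower bounds meet at 3, so that is the treewidth.

3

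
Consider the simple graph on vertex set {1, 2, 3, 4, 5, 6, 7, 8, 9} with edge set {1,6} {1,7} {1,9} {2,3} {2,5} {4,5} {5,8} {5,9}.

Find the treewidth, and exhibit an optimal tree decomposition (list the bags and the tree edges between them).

Each bag holds 2 vertices, so the decomposition has width 1, which upper-bounds the treewidth. Since G has at least one edge (e.g. 9–5), it is not an edgeless graph, so tw(G) ≥ 1. Hence tw(G) = 1 exactly.

Treewidth 1.
One optimal decomposition is:
Bags: B1 = {5, 9}  B2 = {4, 5}  B3 = {1, 9}  B4 = {1, 7}  B5 = {2, 5}  B6 = {1, 6}  B7 = {5, 8}  B8 = {2, 3}
Tree: B1–B2, B1–B3, B3–B4, B2–B5, B3–B6, B5–B7, B5–B8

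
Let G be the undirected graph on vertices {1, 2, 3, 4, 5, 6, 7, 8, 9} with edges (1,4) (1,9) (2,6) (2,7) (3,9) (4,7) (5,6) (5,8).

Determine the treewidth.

1

A width-1 tree decomposition is:
Bags: B1 = {3, 9}  B2 = {1, 9}  B3 = {1, 4}  B4 = {4, 7}  B5 = {2, 7}  B6 = {2, 6}  B7 = {5, 6}  B8 = {5, 8}
Tree: B1–B2, B2–B3, B3–B4, B4–B5, B5–B6, B6–B7, B7–B8
Every bag has size at most 2, so the width is 2 − 1 = 1 and tw(G) ≤ 1. Any graph with an edge has treewidth ≥ 1, and G has the edge 3–9. Therefore the treewidth is 1.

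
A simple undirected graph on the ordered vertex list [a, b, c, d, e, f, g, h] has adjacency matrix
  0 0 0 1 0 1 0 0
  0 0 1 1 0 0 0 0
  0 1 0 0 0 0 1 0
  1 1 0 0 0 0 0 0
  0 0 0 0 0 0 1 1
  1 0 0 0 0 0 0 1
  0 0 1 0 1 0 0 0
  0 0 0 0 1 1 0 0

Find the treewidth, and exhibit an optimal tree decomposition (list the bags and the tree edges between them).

The largest bag has 3 vertices, giving width 2; this decomposition certifies tw(G) ≤ 2. For the lower bound, G contains the cycle h–e–g–c–b–d–a–f–h, so G is not a forest; only forests have treewidth ≤ 1, hence tw(G) ≥ 2. The upper and lower bounds meet at 2, so that is the treewidth.

Treewidth 2.
One such decomposition:
Bags: B1 = {e, g, h}  B2 = {c, g, h}  B3 = {b, c, h}  B4 = {b, d, h}  B5 = {a, d, h}  B6 = {a, f, h}
Tree: B1–B2, B2–B3, B3–B4, B4–B5, B5–B6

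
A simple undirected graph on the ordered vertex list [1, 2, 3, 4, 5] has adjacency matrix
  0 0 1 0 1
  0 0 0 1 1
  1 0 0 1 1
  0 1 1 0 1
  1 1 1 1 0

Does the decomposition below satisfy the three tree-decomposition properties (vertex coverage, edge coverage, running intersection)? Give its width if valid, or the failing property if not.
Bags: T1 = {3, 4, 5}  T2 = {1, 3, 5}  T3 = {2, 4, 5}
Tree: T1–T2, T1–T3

Yes; width 2.

Vertex coverage: the bags together contain {1, 2, 3, 4, 5}, the full vertex set. Edge coverage: each edge of G has both endpoints in at least one bag. Running intersection: for every vertex, the bags containing it form a connected subtree. All three properties hold, so this is a valid tree decomposition of width max|bag| − 1 = 2, and hence tw(G) ≤ 2.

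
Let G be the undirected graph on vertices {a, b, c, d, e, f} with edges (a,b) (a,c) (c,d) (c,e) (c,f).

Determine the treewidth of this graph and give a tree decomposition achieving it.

Treewidth 1.
Bags: B1 = {c, f}  B2 = {a, c}  B3 = {c, d}  B4 = {c, e}  B5 = {a, b}
Tree: B1–B2, B2–B3, B3–B4, B2–B5

Each bag holds 2 vertices, so the decomposition has width 1, which upper-bounds the treewidth. G has an edge, so its treewidth is at least 1. Therefore the treewidth is 1.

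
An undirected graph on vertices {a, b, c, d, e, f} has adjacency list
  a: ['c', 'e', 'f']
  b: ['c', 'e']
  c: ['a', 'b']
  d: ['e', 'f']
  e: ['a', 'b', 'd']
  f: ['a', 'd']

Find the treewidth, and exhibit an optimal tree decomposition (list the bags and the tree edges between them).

Treewidth 2.
Bags: B1 = {a, d, f}  B2 = {a, d, e}  B3 = {a, c, e}  B4 = {b, c, e}
Tree: B1–B2, B2–B3, B3–B4

The largest bag has 3 vertices, giving width 2; this decomposition certifies tw(G) ≤ 2. Since f–d–e–a–f is a cycle in G, G is not acyclic. Forests are exactly the graphs of treewidth ≤ 1, so tw(G) ≥ 2. Combining the bounds, tw(G) = 2.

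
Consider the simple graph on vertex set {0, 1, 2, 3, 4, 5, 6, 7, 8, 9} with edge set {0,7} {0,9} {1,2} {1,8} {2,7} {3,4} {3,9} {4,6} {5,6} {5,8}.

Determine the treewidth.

A width-2 tree decomposition is:
Bags: B1 = {3, 4, 9}  B2 = {0, 4, 9}  B3 = {0, 4, 7}  B4 = {2, 4, 7}  B5 = {1, 2, 4}  B6 = {1, 4, 8}  B7 = {4, 5, 8}  B8 = {4, 5, 6}
Tree: B1–B2, B2–B3, B3–B4, B4–B5, B5–B6, B6–B7, B7–B8
Every bag has size at most 3, so the width is 3 − 1 = 2 and tw(G) ≤ 2. Since 4–3–9–0–7–2–1–8–5–6–4 is a cycle in G, G is not acyclic. Forests are exactly the graphs of treewidth ≤ 1, so tw(G) ≥ 2. Combining the bounds, tw(G) = 2.

2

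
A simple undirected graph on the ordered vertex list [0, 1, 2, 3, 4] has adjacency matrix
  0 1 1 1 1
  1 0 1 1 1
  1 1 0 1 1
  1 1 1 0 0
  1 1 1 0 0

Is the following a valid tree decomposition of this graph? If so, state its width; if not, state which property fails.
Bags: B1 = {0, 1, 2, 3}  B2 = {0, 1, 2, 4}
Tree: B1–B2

Vertex coverage: the bags together contain {0, 1, 2, 3, 4}, the full vertex set. Edge coverage: each edge of G has both endpoints in at least one bag. Running intersection: for every vertex, the bags containing it form a connected subtree. All three properties hold, so this is a valid tree decomposition of width max|bag| − 1 = 3, and hence tw(G) ≤ 3.

Yes; width 3.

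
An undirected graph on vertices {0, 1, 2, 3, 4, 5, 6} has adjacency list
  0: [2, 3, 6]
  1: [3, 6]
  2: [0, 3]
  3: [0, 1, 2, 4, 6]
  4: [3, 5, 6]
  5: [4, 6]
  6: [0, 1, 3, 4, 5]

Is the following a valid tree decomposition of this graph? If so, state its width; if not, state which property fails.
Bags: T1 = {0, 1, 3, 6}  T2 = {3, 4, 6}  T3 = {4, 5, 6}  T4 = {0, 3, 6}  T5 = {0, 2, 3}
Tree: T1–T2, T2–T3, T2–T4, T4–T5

No — bags containing vertex 0 are not connected in the tree.

A tree decomposition must satisfy three properties: every vertex lies in some bag; for every edge, both endpoints lie together in some bag; and for every vertex, the bags containing it form a connected subtree. Here bags containing vertex 0 are not connected in the tree, so the decomposition is invalid.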